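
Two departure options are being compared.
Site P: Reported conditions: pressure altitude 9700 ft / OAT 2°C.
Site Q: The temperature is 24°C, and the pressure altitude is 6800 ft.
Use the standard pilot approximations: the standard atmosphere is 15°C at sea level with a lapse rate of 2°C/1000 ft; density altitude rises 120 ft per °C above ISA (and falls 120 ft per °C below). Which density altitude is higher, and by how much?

Site P by 956 ft

Site P: ISA temp = -4.4°C, deviation +6.4°C, DA = 9700 + 120 × 6.4 = 10468 ft.
Site Q: ISA temp = 1.4°C, deviation +22.6°C, DA = 6800 + 120 × 22.6 = 9512 ft.
Site P is higher by 10468 − 9512 = 956 ft.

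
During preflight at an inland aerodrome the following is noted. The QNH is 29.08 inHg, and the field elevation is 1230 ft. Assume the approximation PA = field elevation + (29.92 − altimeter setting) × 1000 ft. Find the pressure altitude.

2070 ft

Pressure correction = (29.92 − 29.08) × 1000 = +840 ft.
Pressure altitude = 1230 + (+840) = 2070 ft.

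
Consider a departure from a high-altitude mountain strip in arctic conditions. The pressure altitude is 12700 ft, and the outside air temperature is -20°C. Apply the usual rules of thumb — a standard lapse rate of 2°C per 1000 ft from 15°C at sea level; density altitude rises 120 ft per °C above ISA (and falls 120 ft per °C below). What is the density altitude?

ISA temperature at 12700 ft = 15 − 2 × (12700/1000) = -10.4°C.
ISA deviation = -20 − (-10.4) = -9.6°C.
Density altitude = 12700 + 120 × (-9.6) = 12700 + (-1152) = 11548 ft.

11548 ft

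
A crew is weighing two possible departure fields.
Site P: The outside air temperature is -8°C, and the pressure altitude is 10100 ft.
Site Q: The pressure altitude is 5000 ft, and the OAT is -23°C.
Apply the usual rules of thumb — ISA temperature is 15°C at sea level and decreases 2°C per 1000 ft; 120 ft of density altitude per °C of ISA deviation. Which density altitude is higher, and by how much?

Site P by 8124 ft

Site P: ISA temp = -5.2°C, deviation -2.8°C, DA = 10100 + 120 × (-2.8) = 9764 ft.
Site Q: ISA temp = 5°C, deviation -28°C, DA = 5000 + 120 × (-28) = 1640 ft.
Site P is higher by 9764 − 1640 = 8124 ft.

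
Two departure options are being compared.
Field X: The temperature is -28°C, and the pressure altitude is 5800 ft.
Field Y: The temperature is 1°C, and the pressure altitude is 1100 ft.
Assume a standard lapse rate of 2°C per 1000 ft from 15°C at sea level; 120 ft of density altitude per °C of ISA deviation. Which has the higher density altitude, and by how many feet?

Field X: ISA temp = 3.4°C, deviation -31.4°C, DA = 5800 + 120 × (-31.4) = 2032 ft.
Field Y: ISA temp = 12.8°C, deviation -11.8°C, DA = 1100 + 120 × (-11.8) = -316 ft.
Field X is higher by 2032 − (-316) = 2348 ft.

Field X by 2348 ft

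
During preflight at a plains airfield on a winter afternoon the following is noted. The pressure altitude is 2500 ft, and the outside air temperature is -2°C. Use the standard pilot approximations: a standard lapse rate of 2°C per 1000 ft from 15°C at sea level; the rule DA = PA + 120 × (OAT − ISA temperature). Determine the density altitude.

1060 ft

ISA temperature at 2500 ft = 15 − 2 × (2500/1000) = 10°C.
ISA deviation = -2 − 10 = -12°C.
Density altitude = 2500 + 120 × (-12) = 2500 + (-1440) = 1060 ft.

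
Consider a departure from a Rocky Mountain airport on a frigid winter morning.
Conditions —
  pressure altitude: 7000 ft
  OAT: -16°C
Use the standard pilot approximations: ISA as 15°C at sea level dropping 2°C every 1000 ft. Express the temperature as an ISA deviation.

ISA temperature at 7000 ft = 15 − 2 × (7000/1000) = 1°C.
Deviation = OAT − ISA = -16 − 1 = -17°C.

ISA-17°C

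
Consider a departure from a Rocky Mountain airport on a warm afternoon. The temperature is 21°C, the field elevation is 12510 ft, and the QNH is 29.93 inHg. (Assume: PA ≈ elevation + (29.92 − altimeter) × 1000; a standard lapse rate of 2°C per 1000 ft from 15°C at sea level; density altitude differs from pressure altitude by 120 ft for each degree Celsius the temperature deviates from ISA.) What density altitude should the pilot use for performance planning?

Pressure altitude = 12510 + (29.92 − 29.93) × 1000 = 12510 + (-10) = 12500 ft.
ISA temperature at 12500 ft = 15 − 2 × (12500/1000) = -10°C.
ISA deviation = 21 − (-10) = +31°C.
Density altitude = 12500 + 120 × (31) = 16220 ft.

16220 ft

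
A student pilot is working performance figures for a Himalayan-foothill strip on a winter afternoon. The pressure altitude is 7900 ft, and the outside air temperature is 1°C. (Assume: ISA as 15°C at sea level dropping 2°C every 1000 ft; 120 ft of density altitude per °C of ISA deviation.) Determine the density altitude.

ISA temperature at 7900 ft = 15 − 2 × (7900/1000) = -0.8°C.
ISA deviation = 1 − (-0.8) = +1.8°C.
Density altitude = 7900 + 120 × (1.8) = 7900 + (+216) = 8116 ft.

8116 ft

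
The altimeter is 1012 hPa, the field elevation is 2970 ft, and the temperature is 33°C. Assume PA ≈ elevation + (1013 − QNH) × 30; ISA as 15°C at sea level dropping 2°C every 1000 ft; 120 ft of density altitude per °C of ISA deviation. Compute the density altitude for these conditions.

5880 ft

Pressure altitude = 2970 + (1013 − 1012) × 30 = 2970 + (+30) = 3000 ft.
ISA temperature at 3000 ft = 15 − 2 × (3000/1000) = 9°C.
ISA deviation = 33 − 9 = +24°C.
Density altitude = 3000 + 120 × (24) = 5880 ft.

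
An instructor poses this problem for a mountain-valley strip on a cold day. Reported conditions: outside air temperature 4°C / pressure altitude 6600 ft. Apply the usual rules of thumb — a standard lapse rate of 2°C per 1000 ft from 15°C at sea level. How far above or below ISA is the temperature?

ISA temperature at 6600 ft = 15 − 2 × (6600/1000) = 1.8°C.
Deviation = OAT − ISA = 4 − 1.8 = +2.2°C.

ISA+2.2°C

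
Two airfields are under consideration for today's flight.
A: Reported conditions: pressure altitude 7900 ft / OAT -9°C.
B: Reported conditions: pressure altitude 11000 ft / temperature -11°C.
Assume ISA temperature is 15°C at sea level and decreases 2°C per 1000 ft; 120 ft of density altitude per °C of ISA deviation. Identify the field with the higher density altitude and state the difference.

B by 3604 ft

A: ISA temp = -0.8°C, deviation -8.2°C, DA = 7900 + 120 × (-8.2) = 6916 ft.
B: ISA temp = -7°C, deviation -4°C, DA = 11000 + 120 × (-4) = 10520 ft.
B is higher by 10520 − 6916 = 3604 ft.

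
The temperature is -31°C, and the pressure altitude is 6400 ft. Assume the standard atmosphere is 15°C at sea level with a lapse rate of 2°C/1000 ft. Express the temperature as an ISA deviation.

ISA-33.2°C

ISA temperature at 6400 ft = 15 − 2 × (6400/1000) = 2.2°C.
Deviation = OAT − ISA = -31 − 2.2 = -33.2°C.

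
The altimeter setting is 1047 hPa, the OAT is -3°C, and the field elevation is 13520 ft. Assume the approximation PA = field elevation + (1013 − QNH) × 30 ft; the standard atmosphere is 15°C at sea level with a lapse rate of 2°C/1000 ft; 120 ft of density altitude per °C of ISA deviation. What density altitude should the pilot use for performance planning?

Pressure altitude = 13520 + (1013 − 1047) × 30 = 13520 + (-1020) = 12500 ft.
ISA temperature at 12500 ft = 15 − 2 × (12500/1000) = -10°C.
ISA deviation = -3 − (-10) = +7°C.
Density altitude = 12500 + 120 × (7) = 13340 ft.

13340 ft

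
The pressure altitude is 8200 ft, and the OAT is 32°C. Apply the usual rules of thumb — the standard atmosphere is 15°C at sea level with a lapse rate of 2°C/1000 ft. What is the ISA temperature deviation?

ISA temperature at 8200 ft = 15 − 2 × (8200/1000) = -1.4°C.
Deviation = OAT − ISA = 32 − (-1.4) = +33.4°C.

ISA+33.4°C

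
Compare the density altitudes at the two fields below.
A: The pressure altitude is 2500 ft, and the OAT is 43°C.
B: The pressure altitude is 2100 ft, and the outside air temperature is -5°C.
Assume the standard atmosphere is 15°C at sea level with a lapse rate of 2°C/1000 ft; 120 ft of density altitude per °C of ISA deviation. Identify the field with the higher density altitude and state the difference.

A: ISA temp = 10°C, deviation +33°C, DA = 2500 + 120 × 33 = 6460 ft.
B: ISA temp = 10.8°C, deviation -15.8°C, DA = 2100 + 120 × (-15.8) = 204 ft.
A is higher by 6460 − 204 = 6256 ft.

A by 6256 ft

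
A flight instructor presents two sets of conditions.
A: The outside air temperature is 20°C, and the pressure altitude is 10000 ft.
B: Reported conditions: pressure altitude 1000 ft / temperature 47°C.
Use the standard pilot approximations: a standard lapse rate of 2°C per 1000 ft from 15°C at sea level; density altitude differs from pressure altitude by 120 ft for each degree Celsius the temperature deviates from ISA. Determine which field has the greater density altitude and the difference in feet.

A: ISA temp = -5°C, deviation +25°C, DA = 10000 + 120 × 25 = 13000 ft.
B: ISA temp = 13°C, deviation +34°C, DA = 1000 + 120 × 34 = 5080 ft.
A is higher by 13000 − 5080 = 7920 ft.

A by 7920 ft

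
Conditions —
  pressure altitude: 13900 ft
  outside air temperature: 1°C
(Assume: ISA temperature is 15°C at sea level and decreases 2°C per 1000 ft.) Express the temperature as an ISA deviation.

ISA+13.8°C

ISA temperature at 13900 ft = 15 − 2 × (13900/1000) = -12.8°C.
Deviation = OAT − ISA = 1 − (-12.8) = +13.8°C.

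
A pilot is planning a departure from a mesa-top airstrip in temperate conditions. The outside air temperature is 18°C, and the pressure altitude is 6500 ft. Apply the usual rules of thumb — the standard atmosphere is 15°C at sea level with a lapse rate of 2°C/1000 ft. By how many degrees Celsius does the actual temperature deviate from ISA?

ISA+16°C

ISA temperature at 6500 ft = 15 − 2 × (6500/1000) = 2°C.
Deviation = OAT − ISA = 18 − 2 = +16°C.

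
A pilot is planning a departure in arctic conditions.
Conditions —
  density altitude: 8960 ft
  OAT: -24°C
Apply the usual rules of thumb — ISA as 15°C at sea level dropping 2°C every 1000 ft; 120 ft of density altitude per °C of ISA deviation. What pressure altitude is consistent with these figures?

DA = PA + 120 × (OAT − (15 − 2·PA/1000)) = PA + 120·OAT − 1800 + 0.24·PA = 1.24·PA + 120·OAT − 1800.
So 1.24·PA = 8960 − 120 × (-24) + 1800 = 13640.
PA = 13640 / 1.24 = 11000 ft.

11000 ft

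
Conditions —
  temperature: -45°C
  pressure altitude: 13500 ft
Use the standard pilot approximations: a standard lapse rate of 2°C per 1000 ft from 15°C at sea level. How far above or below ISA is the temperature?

ISA-33°C

ISA temperature at 13500 ft = 15 − 2 × (13500/1000) = -12°C.
Deviation = OAT − ISA = -45 − (-12) = -33°C.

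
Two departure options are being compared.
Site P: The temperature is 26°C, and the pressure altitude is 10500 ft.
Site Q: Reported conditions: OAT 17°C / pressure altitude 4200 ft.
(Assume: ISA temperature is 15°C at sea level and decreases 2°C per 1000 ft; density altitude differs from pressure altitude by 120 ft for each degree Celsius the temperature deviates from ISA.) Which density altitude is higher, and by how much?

Site P: ISA temp = -6°C, deviation +32°C, DA = 10500 + 120 × 32 = 14340 ft.
Site Q: ISA temp = 6.6°C, deviation +10.4°C, DA = 4200 + 120 × 10.4 = 5448 ft.
Site P is higher by 14340 − 5448 = 8892 ft.

Site P by 8892 ft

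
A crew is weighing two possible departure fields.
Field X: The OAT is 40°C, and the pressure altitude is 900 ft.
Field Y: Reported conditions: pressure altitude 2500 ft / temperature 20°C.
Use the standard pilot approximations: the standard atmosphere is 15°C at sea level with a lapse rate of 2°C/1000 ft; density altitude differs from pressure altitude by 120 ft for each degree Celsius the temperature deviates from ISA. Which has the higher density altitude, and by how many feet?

Field X: ISA temp = 13.2°C, deviation +26.8°C, DA = 900 + 120 × 26.8 = 4116 ft.
Field Y: ISA temp = 10°C, deviation +10°C, DA = 2500 + 120 × 10 = 3700 ft.
Field X is higher by 4116 − 3700 = 416 ft.

Field X by 416 ft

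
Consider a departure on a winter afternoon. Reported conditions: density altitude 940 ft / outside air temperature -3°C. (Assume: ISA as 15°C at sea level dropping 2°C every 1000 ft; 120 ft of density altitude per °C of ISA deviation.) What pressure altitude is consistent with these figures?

2500 ft

DA = PA + 120 × (OAT − (15 − 2·PA/1000)) = PA + 120·OAT − 1800 + 0.24·PA = 1.24·PA + 120·OAT − 1800.
So 1.24·PA = 940 − 120 × (-3) + 1800 = 3100.
PA = 3100 / 1.24 = 2500 ft.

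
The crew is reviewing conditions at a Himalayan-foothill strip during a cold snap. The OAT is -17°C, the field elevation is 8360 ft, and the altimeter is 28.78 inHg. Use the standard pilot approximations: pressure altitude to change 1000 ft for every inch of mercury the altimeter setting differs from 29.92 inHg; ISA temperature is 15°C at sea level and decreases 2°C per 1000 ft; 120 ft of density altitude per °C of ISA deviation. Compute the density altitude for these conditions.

Pressure altitude = 8360 + (29.92 − 28.78) × 1000 = 8360 + (+1140) = 9500 ft.
ISA temperature at 9500 ft = 15 − 2 × (9500/1000) = -4°C.
ISA deviation = -17 − (-4) = -13°C.
Density altitude = 9500 + 120 × (-13) = 7940 ft.

7940 ft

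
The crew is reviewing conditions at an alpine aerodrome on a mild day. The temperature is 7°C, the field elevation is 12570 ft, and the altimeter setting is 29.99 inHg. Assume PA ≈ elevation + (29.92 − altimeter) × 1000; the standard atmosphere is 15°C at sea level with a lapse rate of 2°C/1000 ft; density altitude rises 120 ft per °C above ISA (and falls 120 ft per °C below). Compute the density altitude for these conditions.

14540 ft

Pressure altitude = 12570 + (29.92 − 29.99) × 1000 = 12570 + (-70) = 12500 ft.
ISA temperature at 12500 ft = 15 − 2 × (12500/1000) = -10°C.
ISA deviation = 7 − (-10) = +17°C.
Density altitude = 12500 + 120 × (17) = 14540 ft.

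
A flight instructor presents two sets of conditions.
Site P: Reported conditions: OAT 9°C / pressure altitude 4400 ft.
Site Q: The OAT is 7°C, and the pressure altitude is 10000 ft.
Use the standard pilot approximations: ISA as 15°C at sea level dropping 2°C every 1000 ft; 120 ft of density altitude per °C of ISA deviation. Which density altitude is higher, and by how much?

Site Q by 6704 ft

Site P: ISA temp = 6.2°C, deviation +2.8°C, DA = 4400 + 120 × 2.8 = 4736 ft.
Site Q: ISA temp = -5°C, deviation +12°C, DA = 10000 + 120 × 12 = 11440 ft.
Site Q is higher by 11440 − 4736 = 6704 ft.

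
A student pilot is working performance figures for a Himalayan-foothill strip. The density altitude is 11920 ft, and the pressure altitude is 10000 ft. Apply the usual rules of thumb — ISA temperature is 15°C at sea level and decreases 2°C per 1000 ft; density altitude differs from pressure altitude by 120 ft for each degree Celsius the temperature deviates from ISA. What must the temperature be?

11°C

Density altitude − pressure altitude = 11920 − 10000 = +1920 ft.
At 120 ft/°C that is an ISA deviation of 1920/120 = +16°C.
ISA temperature at 10000 ft = 15 − 2 × (10000/1000) = -5°C.
OAT = ISA + deviation = -5 + (+16) = 11°C.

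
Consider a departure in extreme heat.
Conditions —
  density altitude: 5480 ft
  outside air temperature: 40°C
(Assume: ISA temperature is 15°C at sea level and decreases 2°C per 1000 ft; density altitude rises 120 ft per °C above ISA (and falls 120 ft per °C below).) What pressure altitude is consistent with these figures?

DA = PA + 120 × (OAT − (15 − 2·PA/1000)) = PA + 120·OAT − 1800 + 0.24·PA = 1.24·PA + 120·OAT − 1800.
So 1.24·PA = 5480 − 120 × 40 + 1800 = 2480.
PA = 2480 / 1.24 = 2000 ft.

2000 ft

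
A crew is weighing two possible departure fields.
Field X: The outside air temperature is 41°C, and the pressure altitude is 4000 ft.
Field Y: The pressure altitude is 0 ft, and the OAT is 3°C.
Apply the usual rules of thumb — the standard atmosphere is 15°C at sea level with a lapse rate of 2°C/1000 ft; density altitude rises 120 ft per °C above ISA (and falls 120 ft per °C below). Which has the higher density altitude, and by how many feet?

Field X by 9520 ft

Field X: ISA temp = 7°C, deviation +34°C, DA = 4000 + 120 × 34 = 8080 ft.
Field Y: ISA temp = 15°C, deviation -12°C, DA = 0 + 120 × (-12) = -1440 ft.
Field X is higher by 8080 − (-1440) = 9520 ft.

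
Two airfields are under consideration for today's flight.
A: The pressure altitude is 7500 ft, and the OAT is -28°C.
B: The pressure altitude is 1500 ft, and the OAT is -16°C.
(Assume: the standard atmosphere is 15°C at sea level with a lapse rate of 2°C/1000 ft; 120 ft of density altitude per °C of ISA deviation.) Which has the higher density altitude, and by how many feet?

A by 6000 ft

A: ISA temp = 0°C, deviation -28°C, DA = 7500 + 120 × (-28) = 4140 ft.
B: ISA temp = 12°C, deviation -28°C, DA = 1500 + 120 × (-28) = -1860 ft.
A is higher by 4140 − (-1860) = 6000 ft.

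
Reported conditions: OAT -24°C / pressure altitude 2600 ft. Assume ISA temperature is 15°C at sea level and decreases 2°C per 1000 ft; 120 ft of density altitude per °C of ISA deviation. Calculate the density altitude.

-1456 ft

ISA temperature at 2600 ft = 15 − 2 × (2600/1000) = 9.8°C.
ISA deviation = -24 − 9.8 = -33.8°C.
Density altitude = 2600 + 120 × (-33.8) = 2600 + (-4056) = -1456 ft.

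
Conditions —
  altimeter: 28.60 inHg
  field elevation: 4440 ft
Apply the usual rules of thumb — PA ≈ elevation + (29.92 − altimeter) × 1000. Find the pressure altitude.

Pressure correction = (29.92 − 28.60) × 1000 = +1320 ft.
Pressure altitude = 4440 + (+1320) = 5760 ft.

5760 ft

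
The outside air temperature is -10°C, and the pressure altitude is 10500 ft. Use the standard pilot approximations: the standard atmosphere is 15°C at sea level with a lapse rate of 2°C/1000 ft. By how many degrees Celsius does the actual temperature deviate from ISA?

ISA-4°C

ISA temperature at 10500 ft = 15 − 2 × (10500/1000) = -6°C.
Deviation = OAT − ISA = -10 − (-6) = -4°C.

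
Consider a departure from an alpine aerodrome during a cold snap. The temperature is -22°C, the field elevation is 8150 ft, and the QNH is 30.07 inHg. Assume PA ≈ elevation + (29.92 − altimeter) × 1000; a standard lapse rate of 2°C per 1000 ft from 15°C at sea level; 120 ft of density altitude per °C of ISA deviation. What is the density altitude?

Pressure altitude = 8150 + (29.92 − 30.07) × 1000 = 8150 + (-150) = 8000 ft.
ISA temperature at 8000 ft = 15 − 2 × (8000/1000) = -1°C.
ISA deviation = -22 − (-1) = -21°C.
Density altitude = 8000 + 120 × (-21) = 5480 ft.

5480 ft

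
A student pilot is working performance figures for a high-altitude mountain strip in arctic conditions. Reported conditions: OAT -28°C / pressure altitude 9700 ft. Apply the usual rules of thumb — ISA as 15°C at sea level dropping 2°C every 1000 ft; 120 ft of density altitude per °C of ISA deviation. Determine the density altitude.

ISA temperature at 9700 ft = 15 − 2 × (9700/1000) = -4.4°C.
ISA deviation = -28 − (-4.4) = -23.6°C.
Density altitude = 9700 + 120 × (-23.6) = 9700 + (-2832) = 6868 ft.

6868 ft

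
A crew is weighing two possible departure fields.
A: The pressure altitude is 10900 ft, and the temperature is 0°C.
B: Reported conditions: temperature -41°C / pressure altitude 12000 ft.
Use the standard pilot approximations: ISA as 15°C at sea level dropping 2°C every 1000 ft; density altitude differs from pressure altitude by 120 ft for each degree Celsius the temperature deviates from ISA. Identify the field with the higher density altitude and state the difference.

A: ISA temp = -6.8°C, deviation +6.8°C, DA = 10900 + 120 × 6.8 = 11716 ft.
B: ISA temp = -9°C, deviation -32°C, DA = 12000 + 120 × (-32) = 8160 ft.
A is higher by 11716 − 8160 = 3556 ft.

A by 3556 ft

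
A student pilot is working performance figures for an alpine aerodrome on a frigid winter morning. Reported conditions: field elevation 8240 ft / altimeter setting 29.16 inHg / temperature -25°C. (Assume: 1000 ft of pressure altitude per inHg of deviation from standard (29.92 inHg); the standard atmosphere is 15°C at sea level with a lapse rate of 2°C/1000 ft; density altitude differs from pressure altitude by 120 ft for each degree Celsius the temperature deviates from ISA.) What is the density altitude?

Pressure altitude = 8240 + (29.92 − 29.16) × 1000 = 8240 + (+760) = 9000 ft.
ISA temperature at 9000 ft = 15 − 2 × (9000/1000) = -3°C.
ISA deviation = -25 − (-3) = -22°C.
Density altitude = 9000 + 120 × (-22) = 6360 ft.

6360 ft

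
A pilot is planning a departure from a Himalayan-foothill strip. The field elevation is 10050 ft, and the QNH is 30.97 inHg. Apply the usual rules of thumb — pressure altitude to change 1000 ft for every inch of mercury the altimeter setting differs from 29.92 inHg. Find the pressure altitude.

Pressure correction = (29.92 − 30.97) × 1000 = -1050 ft.
Pressure altitude = 10050 + (-1050) = 9000 ft.

9000 ft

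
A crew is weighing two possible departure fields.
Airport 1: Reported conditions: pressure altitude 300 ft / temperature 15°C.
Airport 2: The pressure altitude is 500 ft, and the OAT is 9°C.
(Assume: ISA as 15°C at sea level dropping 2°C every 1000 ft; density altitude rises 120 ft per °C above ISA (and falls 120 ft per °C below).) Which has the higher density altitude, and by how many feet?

Airport 1 by 472 ft

Airport 1: ISA temp = 14.4°C, deviation +0.6°C, DA = 300 + 120 × 0.6 = 372 ft.
Airport 2: ISA temp = 14°C, deviation -5°C, DA = 500 + 120 × (-5) = -100 ft.
Airport 1 is higher by 372 − (-100) = 472 ft.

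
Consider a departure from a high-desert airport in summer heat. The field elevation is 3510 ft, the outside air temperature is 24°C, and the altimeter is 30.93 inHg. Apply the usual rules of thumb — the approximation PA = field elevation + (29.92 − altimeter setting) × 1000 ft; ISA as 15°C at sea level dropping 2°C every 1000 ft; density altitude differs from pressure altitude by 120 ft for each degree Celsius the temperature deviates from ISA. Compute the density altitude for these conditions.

Pressure altitude = 3510 + (29.92 − 30.93) × 1000 = 3510 + (-1010) = 2500 ft.
ISA temperature at 2500 ft = 15 − 2 × (2500/1000) = 10°C.
ISA deviation = 24 − 10 = +14°C.
Density altitude = 2500 + 120 × (14) = 4180 ft.

4180 ft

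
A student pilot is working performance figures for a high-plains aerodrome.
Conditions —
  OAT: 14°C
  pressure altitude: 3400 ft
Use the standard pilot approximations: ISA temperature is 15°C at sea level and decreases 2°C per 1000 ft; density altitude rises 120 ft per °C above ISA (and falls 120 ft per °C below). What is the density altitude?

4096 ft

ISA temperature at 3400 ft = 15 − 2 × (3400/1000) = 8.2°C.
ISA deviation = 14 − 8.2 = +5.8°C.
Density altitude = 3400 + 120 × (5.8) = 3400 + (+696) = 4096 ft.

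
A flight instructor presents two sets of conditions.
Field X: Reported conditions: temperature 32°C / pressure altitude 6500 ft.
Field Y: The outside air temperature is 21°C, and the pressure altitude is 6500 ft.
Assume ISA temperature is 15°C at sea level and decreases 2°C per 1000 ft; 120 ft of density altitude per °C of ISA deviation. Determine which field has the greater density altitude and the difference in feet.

Field X: ISA temp = 2°C, deviation +30°C, DA = 6500 + 120 × 30 = 10100 ft.
Field Y: ISA temp = 2°C, deviation +19°C, DA = 6500 + 120 × 19 = 8780 ft.
Field X is higher by 10100 − 8780 = 1320 ft.

Field X by 1320 ft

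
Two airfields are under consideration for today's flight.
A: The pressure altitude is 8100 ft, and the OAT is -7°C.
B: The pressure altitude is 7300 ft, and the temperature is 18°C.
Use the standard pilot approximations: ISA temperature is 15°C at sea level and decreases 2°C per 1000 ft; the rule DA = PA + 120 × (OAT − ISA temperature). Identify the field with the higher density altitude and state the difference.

B by 2008 ft

A: ISA temp = -1.2°C, deviation -5.8°C, DA = 8100 + 120 × (-5.8) = 7404 ft.
B: ISA temp = 0.4°C, deviation +17.6°C, DA = 7300 + 120 × 17.6 = 9412 ft.
B is higher by 9412 − 7404 = 2008 ft.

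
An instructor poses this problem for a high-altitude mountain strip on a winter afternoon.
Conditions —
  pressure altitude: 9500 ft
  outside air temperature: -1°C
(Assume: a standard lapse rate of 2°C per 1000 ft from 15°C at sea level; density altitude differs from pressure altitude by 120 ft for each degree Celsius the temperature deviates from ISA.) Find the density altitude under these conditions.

ISA temperature at 9500 ft = 15 − 2 × (9500/1000) = -4°C.
ISA deviation = -1 − (-4) = +3°C.
Density altitude = 9500 + 120 × (3) = 9500 + (+360) = 9860 ft.

9860 ft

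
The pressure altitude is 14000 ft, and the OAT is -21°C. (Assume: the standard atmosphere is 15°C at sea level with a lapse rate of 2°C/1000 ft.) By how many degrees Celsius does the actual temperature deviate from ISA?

ISA-8°C

ISA temperature at 14000 ft = 15 − 2 × (14000/1000) = -13°C.
Deviation = OAT − ISA = -21 − (-13) = -8°C.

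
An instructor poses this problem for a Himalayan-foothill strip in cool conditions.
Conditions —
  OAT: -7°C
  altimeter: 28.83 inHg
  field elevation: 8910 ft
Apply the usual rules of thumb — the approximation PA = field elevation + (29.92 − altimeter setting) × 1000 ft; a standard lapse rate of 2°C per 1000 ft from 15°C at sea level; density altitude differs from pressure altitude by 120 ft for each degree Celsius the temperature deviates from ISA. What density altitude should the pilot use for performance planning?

9760 ft

Pressure altitude = 8910 + (29.92 − 28.83) × 1000 = 8910 + (+1090) = 10000 ft.
ISA temperature at 10000 ft = 15 − 2 × (10000/1000) = -5°C.
ISA deviation = -7 − (-5) = -2°C.
Density altitude = 10000 + 120 × (-2) = 9760 ft.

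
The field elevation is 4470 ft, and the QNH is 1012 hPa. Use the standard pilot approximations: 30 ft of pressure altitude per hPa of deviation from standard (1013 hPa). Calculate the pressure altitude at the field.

4500 ft

Pressure correction = (1013 − 1012) × 30 = +30 ft.
Pressure altitude = 4470 + (+30) = 4500 ft.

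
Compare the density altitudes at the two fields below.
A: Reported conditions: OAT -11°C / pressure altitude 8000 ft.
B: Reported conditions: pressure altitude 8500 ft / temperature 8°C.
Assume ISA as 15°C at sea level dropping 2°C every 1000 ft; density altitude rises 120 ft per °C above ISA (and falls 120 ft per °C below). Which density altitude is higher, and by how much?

B by 2900 ft

A: ISA temp = -1°C, deviation -10°C, DA = 8000 + 120 × (-10) = 6800 ft.
B: ISA temp = -2°C, deviation +10°C, DA = 8500 + 120 × 10 = 9700 ft.
B is higher by 9700 − 6800 = 2900 ft.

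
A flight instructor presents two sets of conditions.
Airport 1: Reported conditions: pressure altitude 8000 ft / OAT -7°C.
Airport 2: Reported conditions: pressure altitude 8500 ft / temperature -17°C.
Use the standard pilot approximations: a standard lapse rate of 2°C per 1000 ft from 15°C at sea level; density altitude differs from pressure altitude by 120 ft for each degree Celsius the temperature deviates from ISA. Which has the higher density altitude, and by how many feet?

Airport 1 by 580 ft

Airport 1: ISA temp = -1°C, deviation -6°C, DA = 8000 + 120 × (-6) = 7280 ft.
Airport 2: ISA temp = -2°C, deviation -15°C, DA = 8500 + 120 × (-15) = 6700 ft.
Airport 1 is higher by 7280 − 6700 = 580 ft.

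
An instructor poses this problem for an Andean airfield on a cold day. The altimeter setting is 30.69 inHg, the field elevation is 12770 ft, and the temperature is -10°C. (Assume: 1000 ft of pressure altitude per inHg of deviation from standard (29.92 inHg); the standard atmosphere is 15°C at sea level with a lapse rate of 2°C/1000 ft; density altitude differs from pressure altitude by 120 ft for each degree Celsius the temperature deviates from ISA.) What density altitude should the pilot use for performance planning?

Pressure altitude = 12770 + (29.92 − 30.69) × 1000 = 12770 + (-770) = 12000 ft.
ISA temperature at 12000 ft = 15 − 2 × (12000/1000) = -9°C.
ISA deviation = -10 − (-9) = -1°C.
Density altitude = 12000 + 120 × (-1) = 11880 ft.

11880 ft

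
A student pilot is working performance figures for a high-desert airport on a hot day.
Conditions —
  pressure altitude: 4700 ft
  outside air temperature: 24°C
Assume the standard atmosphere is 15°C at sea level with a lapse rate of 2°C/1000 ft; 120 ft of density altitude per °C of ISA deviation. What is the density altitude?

ISA temperature at 4700 ft = 15 − 2 × (4700/1000) = 5.6°C.
ISA deviation = 24 − 5.6 = +18.4°C.
Density altitude = 4700 + 120 × (18.4) = 4700 + (+2208) = 6908 ft.

6908 ft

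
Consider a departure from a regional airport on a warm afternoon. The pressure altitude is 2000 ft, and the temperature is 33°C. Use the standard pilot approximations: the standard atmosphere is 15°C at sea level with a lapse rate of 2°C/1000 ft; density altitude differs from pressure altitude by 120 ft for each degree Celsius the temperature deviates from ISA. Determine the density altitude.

ISA temperature at 2000 ft = 15 − 2 × (2000/1000) = 11°C.
ISA deviation = 33 − 11 = +22°C.
Density altitude = 2000 + 120 × (22) = 2000 + (+2640) = 4640 ft.

4640 ft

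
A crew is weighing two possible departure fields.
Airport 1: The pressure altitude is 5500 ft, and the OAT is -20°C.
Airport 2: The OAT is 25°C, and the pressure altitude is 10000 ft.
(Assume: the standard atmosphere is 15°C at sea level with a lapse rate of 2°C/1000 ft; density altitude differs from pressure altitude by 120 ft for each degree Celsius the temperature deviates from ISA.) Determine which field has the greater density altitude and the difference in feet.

Airport 2 by 10980 ft

Airport 1: ISA temp = 4°C, deviation -24°C, DA = 5500 + 120 × (-24) = 2620 ft.
Airport 2: ISA temp = -5°C, deviation +30°C, DA = 10000 + 120 × 30 = 13600 ft.
Airport 2 is higher by 13600 − 2620 = 10980 ft.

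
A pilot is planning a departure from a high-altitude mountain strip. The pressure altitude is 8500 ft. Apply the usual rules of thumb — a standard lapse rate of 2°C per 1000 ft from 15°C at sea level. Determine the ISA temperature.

ISA temperature = 15 − 2 × (8500/1000) = 15 − 17 = -2°C.

-2°C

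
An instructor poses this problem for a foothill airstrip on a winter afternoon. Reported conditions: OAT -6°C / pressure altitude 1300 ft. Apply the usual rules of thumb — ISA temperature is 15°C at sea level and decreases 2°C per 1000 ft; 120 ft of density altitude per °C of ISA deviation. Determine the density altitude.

-908 ft

ISA temperature at 1300 ft = 15 − 2 × (1300/1000) = 12.4°C.
ISA deviation = -6 − 12.4 = -18.4°C.
Density altitude = 1300 + 120 × (-18.4) = 1300 + (-2208) = -908 ft.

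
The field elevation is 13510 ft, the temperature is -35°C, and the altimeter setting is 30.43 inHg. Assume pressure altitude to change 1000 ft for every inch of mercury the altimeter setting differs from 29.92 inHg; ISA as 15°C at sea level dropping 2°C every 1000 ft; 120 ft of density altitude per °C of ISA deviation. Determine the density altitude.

10120 ft

Pressure altitude = 13510 + (29.92 − 30.43) × 1000 = 13510 + (-510) = 13000 ft.
ISA temperature at 13000 ft = 15 − 2 × (13000/1000) = -11°C.
ISA deviation = -35 − (-11) = -24°C.
Density altitude = 13000 + 120 × (-24) = 10120 ft.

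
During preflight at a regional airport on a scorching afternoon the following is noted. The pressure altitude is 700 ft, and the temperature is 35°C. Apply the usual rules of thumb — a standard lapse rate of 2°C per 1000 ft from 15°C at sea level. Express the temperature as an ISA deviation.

ISA temperature at 700 ft = 15 − 2 × (700/1000) = 13.6°C.
Deviation = OAT − ISA = 35 − 13.6 = +21.4°C.

ISA+21.4°C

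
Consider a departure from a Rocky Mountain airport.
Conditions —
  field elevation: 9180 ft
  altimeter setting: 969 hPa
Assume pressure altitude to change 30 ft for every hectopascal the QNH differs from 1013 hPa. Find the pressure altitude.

10500 ft

Pressure correction = (1013 − 969) × 30 = +1320 ft.
Pressure altitude = 9180 + (+1320) = 10500 ft.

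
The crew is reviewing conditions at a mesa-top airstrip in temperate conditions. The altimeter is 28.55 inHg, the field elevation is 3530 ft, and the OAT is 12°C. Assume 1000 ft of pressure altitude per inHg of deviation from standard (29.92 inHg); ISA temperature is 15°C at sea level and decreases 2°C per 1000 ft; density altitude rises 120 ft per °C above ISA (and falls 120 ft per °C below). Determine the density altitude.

Pressure altitude = 3530 + (29.92 − 28.55) × 1000 = 3530 + (+1370) = 4900 ft.
ISA temperature at 4900 ft = 15 − 2 × (4900/1000) = 5.2°C.
ISA deviation = 12 − 5.2 = +6.8°C.
Density altitude = 4900 + 120 × (6.8) = 5716 ft.

5716 ft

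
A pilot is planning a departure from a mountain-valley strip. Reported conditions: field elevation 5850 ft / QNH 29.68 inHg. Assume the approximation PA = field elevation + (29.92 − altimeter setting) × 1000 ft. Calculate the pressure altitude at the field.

Pressure correction = (29.92 − 29.68) × 1000 = +240 ft.
Pressure altitude = 5850 + (+240) = 6090 ft.

6090 ft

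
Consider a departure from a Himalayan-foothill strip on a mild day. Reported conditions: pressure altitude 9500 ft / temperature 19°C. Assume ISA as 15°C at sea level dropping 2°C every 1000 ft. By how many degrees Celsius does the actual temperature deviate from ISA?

ISA+23°C

ISA temperature at 9500 ft = 15 − 2 × (9500/1000) = -4°C.
Deviation = OAT − ISA = 19 − (-4) = +23°C.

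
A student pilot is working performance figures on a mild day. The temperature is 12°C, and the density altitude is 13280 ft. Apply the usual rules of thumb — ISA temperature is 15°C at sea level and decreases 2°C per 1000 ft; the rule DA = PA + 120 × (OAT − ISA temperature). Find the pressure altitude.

11000 ft

DA = PA + 120 × (OAT − (15 − 2·PA/1000)) = PA + 120·OAT − 1800 + 0.24·PA = 1.24·PA + 120·OAT − 1800.
So 1.24·PA = 13280 − 120 × 12 + 1800 = 13640.
PA = 13640 / 1.24 = 11000 ft.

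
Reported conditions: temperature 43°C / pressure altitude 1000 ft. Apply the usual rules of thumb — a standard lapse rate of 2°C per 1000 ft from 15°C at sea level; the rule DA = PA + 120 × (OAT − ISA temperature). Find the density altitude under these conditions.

4600 ft

ISA temperature at 1000 ft = 15 − 2 × (1000/1000) = 13°C.
ISA deviation = 43 − 13 = +30°C.
Density altitude = 1000 + 120 × (30) = 1000 + (+3600) = 4600 ft.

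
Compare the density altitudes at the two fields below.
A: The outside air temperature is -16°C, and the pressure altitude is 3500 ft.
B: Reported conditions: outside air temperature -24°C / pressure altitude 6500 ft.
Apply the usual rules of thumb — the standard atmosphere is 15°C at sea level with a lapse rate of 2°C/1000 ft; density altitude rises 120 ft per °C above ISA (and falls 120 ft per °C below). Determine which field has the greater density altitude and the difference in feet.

B by 2760 ft

A: ISA temp = 8°C, deviation -24°C, DA = 3500 + 120 × (-24) = 620 ft.
B: ISA temp = 2°C, deviation -26°C, DA = 6500 + 120 × (-26) = 3380 ft.
B is higher by 3380 − 620 = 2760 ft.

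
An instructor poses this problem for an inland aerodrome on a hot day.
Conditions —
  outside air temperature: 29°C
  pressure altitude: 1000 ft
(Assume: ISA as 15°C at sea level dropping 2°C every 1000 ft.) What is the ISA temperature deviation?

ISA+16°C

ISA temperature at 1000 ft = 15 − 2 × (1000/1000) = 13°C.
Deviation = OAT − ISA = 29 − 13 = +16°C.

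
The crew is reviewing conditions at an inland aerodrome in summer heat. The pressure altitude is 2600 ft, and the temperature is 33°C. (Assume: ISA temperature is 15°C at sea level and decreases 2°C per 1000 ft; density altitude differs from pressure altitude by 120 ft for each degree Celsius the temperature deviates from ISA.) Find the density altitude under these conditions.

5384 ft

ISA temperature at 2600 ft = 15 − 2 × (2600/1000) = 9.8°C.
ISA deviation = 33 − 9.8 = +23.2°C.
Density altitude = 2600 + 120 × (23.2) = 2600 + (+2784) = 5384 ft.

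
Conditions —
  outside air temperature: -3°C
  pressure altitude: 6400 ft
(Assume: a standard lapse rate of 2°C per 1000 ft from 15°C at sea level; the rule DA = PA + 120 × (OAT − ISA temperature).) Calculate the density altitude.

ISA temperature at 6400 ft = 15 − 2 × (6400/1000) = 2.2°C.
ISA deviation = -3 − 2.2 = -5.2°C.
Density altitude = 6400 + 120 × (-5.2) = 6400 + (-624) = 5776 ft.

5776 ft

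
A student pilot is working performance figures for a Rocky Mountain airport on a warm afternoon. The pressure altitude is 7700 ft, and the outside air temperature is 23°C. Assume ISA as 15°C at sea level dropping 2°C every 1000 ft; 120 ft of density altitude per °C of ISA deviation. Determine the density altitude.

ISA temperature at 7700 ft = 15 − 2 × (7700/1000) = -0.4°C.
ISA deviation = 23 − (-0.4) = +23.4°C.
Density altitude = 7700 + 120 × (23.4) = 7700 + (+2808) = 10508 ft.

10508 ft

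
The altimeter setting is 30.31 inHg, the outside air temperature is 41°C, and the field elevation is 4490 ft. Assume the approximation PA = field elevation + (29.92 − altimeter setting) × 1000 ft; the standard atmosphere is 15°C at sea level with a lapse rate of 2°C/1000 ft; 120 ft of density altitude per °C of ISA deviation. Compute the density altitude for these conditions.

8204 ft

Pressure altitude = 4490 + (29.92 − 30.31) × 1000 = 4490 + (-390) = 4100 ft.
ISA temperature at 4100 ft = 15 − 2 × (4100/1000) = 6.8°C.
ISA deviation = 41 − 6.8 = +34.2°C.
Density altitude = 4100 + 120 × (34.2) = 8204 ft.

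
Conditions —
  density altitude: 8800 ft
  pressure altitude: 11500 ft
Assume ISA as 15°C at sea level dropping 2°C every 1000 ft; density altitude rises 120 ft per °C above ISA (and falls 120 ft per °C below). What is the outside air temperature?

Density altitude − pressure altitude = 8800 − 11500 = -2700 ft.
At 120 ft/°C that is an ISA deviation of -2700/120 = -22.5°C.
ISA temperature at 11500 ft = 15 − 2 × (11500/1000) = -8°C.
OAT = ISA + deviation = -8 + (-22.5) = -30.5°C.

-30.5°C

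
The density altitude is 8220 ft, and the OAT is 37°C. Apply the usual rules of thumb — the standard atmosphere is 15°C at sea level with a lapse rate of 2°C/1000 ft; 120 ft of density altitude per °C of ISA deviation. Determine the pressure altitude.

DA = PA + 120 × (OAT − (15 − 2·PA/1000)) = PA + 120·OAT − 1800 + 0.24·PA = 1.24·PA + 120·OAT − 1800.
So 1.24·PA = 8220 − 120 × 37 + 1800 = 5580.
PA = 5580 / 1.24 = 4500 ft.

4500 ft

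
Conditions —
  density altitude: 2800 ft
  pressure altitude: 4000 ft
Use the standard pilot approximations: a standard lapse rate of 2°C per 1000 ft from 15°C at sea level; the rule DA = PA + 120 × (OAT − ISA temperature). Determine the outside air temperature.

Density altitude − pressure altitude = 2800 − 4000 = -1200 ft.
At 120 ft/°C that is an ISA deviation of -1200/120 = -10°C.
ISA temperature at 4000 ft = 15 − 2 × (4000/1000) = 7°C.
OAT = ISA + deviation = 7 + (-10) = -3°C.

-3°C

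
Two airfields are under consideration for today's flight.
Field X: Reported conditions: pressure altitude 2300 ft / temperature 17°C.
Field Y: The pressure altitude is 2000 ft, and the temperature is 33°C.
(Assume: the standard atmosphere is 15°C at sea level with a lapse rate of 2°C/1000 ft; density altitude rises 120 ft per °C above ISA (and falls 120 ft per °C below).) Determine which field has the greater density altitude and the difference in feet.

Field X: ISA temp = 10.4°C, deviation +6.6°C, DA = 2300 + 120 × 6.6 = 3092 ft.
Field Y: ISA temp = 11°C, deviation +22°C, DA = 2000 + 120 × 22 = 4640 ft.
Field Y is higher by 4640 − 3092 = 1548 ft.

Field Y by 1548 ft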